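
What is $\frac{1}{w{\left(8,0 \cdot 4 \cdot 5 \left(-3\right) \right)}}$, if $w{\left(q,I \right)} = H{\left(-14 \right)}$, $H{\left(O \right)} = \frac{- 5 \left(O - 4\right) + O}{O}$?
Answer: $- \frac{7}{38} \approx -0.18421$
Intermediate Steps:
$H{\left(O \right)} = \frac{20 - 4 O}{O}$ ($H{\left(O \right)} = \frac{- 5 \left(-4 + O\right) + O}{O} = \frac{\left(20 - 5 O\right) + O}{O} = \frac{20 - 4 O}{O}$)
$w{\left(q,I \right)} = - \frac{38}{7}$ ($w{\left(q,I \right)} = -4 + \frac{20}{-14} = -4 + 20 \left(- \frac{1}{14}\right) = -4 - \frac{10}{7} = - \frac{38}{7}$)
$\frac{1}{w{\left(8,0 \cdot 4 \cdot 5 \left(-3\right) \right)}} = \frac{1}{- \frac{38}{7}} = - \frac{7}{38}$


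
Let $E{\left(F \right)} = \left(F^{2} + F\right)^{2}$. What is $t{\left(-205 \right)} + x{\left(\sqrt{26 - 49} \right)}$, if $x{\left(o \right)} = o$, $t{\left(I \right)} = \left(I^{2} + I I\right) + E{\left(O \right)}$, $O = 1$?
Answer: $84054 + i \sqrt{23} \approx 84054.0 + 4.7958 i$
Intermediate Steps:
$E{\left(F \right)} = \left(F + F^{2}\right)^{2}$
$t{\left(I \right)} = 4 + 2 I^{2}$ ($t{\left(I \right)} = \left(I^{2} + I I\right) + 1^{2} \left(1 + 1\right)^{2} = \left(I^{2} + I^{2}\right) + 1 \cdot 2^{2} = 2 I^{2} + 1 \cdot 4 = 2 I^{2} + 4 = 4 + 2 I^{2}$)
$t{\left(-205 \right)} + x{\left(\sqrt{26 - 49} \right)} = \left(4 + 2 \left(-205\right)^{2}\right) + \sqrt{26 - 49} = \left(4 + 2 \cdot 42025\right) + \sqrt{-23} = \left(4 + 84050\right) + i \sqrt{23} = 84054 + i \sqrt{23}$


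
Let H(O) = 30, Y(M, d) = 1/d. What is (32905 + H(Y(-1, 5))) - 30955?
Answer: 1980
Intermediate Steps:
(32905 + H(Y(-1, 5))) - 30955 = (32905 + 30) - 30955 = 32935 - 30955 = 1980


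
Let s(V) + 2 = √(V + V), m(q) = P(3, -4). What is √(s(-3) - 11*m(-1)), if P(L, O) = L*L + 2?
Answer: √(-123 + I*√6) ≈ 0.1104 + 11.091*I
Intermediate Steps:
P(L, O) = 2 + L² (P(L, O) = L² + 2 = 2 + L²)
m(q) = 11 (m(q) = 2 + 3² = 2 + 9 = 11)
s(V) = -2 + √2*√V (s(V) = -2 + √(V + V) = -2 + √(2*V) = -2 + √2*√V)
√(s(-3) - 11*m(-1)) = √((-2 + √2*√(-3)) - 11*11) = √((-2 + √2*(I*√3)) - 121) = √((-2 + I*√6) - 121) = √(-123 + I*√6)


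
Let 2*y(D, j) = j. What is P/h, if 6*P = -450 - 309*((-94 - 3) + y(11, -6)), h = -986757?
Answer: -5075/986757 ≈ -0.0051431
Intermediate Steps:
y(D, j) = j/2
P = 5075 (P = (-450 - 309*((-94 - 3) + (½)*(-6)))/6 = (-450 - 309*(-97 - 3))/6 = (-450 - 309*(-100))/6 = (-450 + 30900)/6 = (⅙)*30450 = 5075)
P/h = 5075/(-986757) = 5075*(-1/986757) = -5075/986757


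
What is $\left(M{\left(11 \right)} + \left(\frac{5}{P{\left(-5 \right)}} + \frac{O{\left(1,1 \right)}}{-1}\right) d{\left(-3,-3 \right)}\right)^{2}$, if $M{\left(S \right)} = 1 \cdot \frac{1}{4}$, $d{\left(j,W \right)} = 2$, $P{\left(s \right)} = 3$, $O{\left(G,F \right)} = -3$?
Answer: $\frac{13225}{144} \approx 91.84$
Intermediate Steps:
$M{\left(S \right)} = \frac{1}{4}$ ($M{\left(S \right)} = 1 \cdot \frac{1}{4} = \frac{1}{4}$)
$\left(M{\left(11 \right)} + \left(\frac{5}{P{\left(-5 \right)}} + \frac{O{\left(1,1 \right)}}{-1}\right) d{\left(-3,-3 \right)}\right)^{2} = \left(\frac{1}{4} + \left(\frac{5}{3} - \frac{3}{-1}\right) 2\right)^{2} = \left(\frac{1}{4} + \left(5 \cdot \frac{1}{3} - -3\right) 2\right)^{2} = \left(\frac{1}{4} + \left(\frac{5}{3} + 3\right) 2\right)^{2} = \left(\frac{1}{4} + \frac{14}{3} \cdot 2\right)^{2} = \left(\frac{1}{4} + \frac{28}{3}\right)^{2} = \left(\frac{115}{12}\right)^{2} = \frac{13225}{144}$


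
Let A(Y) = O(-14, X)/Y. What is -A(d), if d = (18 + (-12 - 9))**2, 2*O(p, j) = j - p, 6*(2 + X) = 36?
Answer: -1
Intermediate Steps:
X = 4 (X = -2 + (1/6)*36 = -2 + 6 = 4)
O(p, j) = j/2 - p/2 (O(p, j) = (j - p)/2 = j/2 - p/2)
d = 9 (d = (18 - 21)**2 = (-3)**2 = 9)
A(Y) = 9/Y (A(Y) = ((1/2)*4 - 1/2*(-14))/Y = (2 + 7)/Y = 9/Y)
-A(d) = -9/9 = -1*1 = -1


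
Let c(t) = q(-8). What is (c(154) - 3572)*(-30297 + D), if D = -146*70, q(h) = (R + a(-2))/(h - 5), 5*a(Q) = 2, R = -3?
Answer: 723593103/5 ≈ 1.4472e+8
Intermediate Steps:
a(Q) = 2/5 (a(Q) = (1/5)*2 = 2/5)
q(h) = -13/(5*(-5 + h)) (q(h) = (-3 + 2/5)/(h - 5) = -13/(5*(-5 + h)))
c(t) = 1/5 (c(t) = -13/(-25 + 5*(-8)) = -13/(-25 - 40) = -13/(-65) = -13*(-1/65) = 1/5)
D = -10220
(c(154) - 3572)*(-30297 + D) = (1/5 - 3572)*(-30297 - 10220) = -17859/5*(-40517) = 723593103/5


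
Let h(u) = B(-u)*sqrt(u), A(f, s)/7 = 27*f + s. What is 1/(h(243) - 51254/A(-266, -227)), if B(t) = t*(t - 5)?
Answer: -27124349/24222076774952592142 + 7443199543914*sqrt(3)/12111038387476296071 ≈ 1.0645e-6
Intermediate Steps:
A(f, s) = 7*s + 189*f (A(f, s) = 7*(27*f + s) = 7*(s + 27*f) = 7*s + 189*f)
B(t) = t*(-5 + t)
h(u) = -u**(3/2)*(-5 - u) (h(u) = ((-u)*(-5 - u))*sqrt(u) = (-u*(-5 - u))*sqrt(u) = -u**(3/2)*(-5 - u))
1/(h(243) - 51254/A(-266, -227)) = 1/(243**(3/2)*(5 + 243) - 51254/(7*(-227) + 189*(-266))) = 1/((2187*sqrt(3))*248 - 51254/(-1589 - 50274)) = 1/(542376*sqrt(3) - 51254/(-51863)) = 1/(542376*sqrt(3) - 51254*(-1/51863)) = 1/(542376*sqrt(3) + 7322/7409) = 1/(7322/7409 + 542376*sqrt(3))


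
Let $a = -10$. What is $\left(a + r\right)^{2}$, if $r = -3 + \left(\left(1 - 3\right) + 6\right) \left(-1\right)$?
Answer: $289$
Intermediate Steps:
$r = -7$ ($r = -3 + \left(-2 + 6\right) \left(-1\right) = -3 + 4 \left(-1\right) = -3 - 4 = -7$)
$\left(a + r\right)^{2} = \left(-10 - 7\right)^{2} = \left(-17\right)^{2} = 289$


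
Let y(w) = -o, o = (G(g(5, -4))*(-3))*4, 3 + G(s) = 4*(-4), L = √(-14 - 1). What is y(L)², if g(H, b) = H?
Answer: 51984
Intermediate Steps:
L = I*√15 (L = √(-15) = I*√15 ≈ 3.873*I)
G(s) = -19 (G(s) = -3 + 4*(-4) = -3 - 16 = -19)
o = 228 (o = -19*(-3)*4 = 57*4 = 228)
y(w) = -228 (y(w) = -1*228 = -228)
y(L)² = (-228)² = 51984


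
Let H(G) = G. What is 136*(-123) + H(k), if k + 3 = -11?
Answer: -16742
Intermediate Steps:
k = -14 (k = -3 - 11 = -14)
136*(-123) + H(k) = 136*(-123) - 14 = -16728 - 14 = -16742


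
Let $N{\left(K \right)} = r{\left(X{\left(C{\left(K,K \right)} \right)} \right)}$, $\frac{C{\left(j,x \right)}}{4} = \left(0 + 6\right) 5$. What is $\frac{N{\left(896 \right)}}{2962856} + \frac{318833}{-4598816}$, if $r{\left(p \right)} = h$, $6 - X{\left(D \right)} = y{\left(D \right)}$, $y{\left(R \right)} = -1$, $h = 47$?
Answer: $- \frac{118055015337}{1703203697312} \approx -0.069314$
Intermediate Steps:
$C{\left(j,x \right)} = 120$ ($C{\left(j,x \right)} = 4 \left(0 + 6\right) 5 = 4 \cdot 6 \cdot 5 = 4 \cdot 30 = 120$)
$X{\left(D \right)} = 7$ ($X{\left(D \right)} = 6 - -1 = 6 + 1 = 7$)
$r{\left(p \right)} = 47$
$N{\left(K \right)} = 47$
$\frac{N{\left(896 \right)}}{2962856} + \frac{318833}{-4598816} = \frac{47}{2962856} + \frac{318833}{-4598816} = 47 \cdot \frac{1}{2962856} + 318833 \left(- \frac{1}{4598816}\right) = \frac{47}{2962856} - \frac{318833}{4598816} = - \frac{118055015337}{1703203697312}$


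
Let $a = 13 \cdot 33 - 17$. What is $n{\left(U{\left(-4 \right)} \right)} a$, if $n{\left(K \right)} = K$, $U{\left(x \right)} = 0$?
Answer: $0$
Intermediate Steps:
$a = 412$ ($a = 429 - 17 = 412$)
$n{\left(U{\left(-4 \right)} \right)} a = 0 \cdot 412 = 0$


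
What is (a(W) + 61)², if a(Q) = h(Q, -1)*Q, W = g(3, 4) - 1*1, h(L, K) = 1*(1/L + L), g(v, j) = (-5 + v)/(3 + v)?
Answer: 329476/81 ≈ 4067.6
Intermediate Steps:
g(v, j) = (-5 + v)/(3 + v)
h(L, K) = L + 1/L (h(L, K) = 1*(L + 1/L) = L + 1/L)
W = -4/3 (W = (-5 + 3)/(3 + 3) - 1*1 = -2/6 - 1 = (⅙)*(-2) - 1 = -⅓ - 1 = -4/3 ≈ -1.3333)
a(Q) = Q*(Q + 1/Q) (a(Q) = (Q + 1/Q)*Q = Q*(Q + 1/Q))
(a(W) + 61)² = ((1 + (-4/3)²) + 61)² = ((1 + 16/9) + 61)² = (25/9 + 61)² = (574/9)² = 329476/81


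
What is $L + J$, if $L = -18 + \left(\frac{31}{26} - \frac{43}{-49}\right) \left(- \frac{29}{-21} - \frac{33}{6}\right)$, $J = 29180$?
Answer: $\frac{519981365}{17836} \approx 29153.0$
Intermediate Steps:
$L = - \frac{473115}{17836}$ ($L = -18 + \left(31 \cdot \frac{1}{26} - - \frac{43}{49}\right) \left(\left(-29\right) \left(- \frac{1}{21}\right) - \frac{11}{2}\right) = -18 + \left(\frac{31}{26} + \frac{43}{49}\right) \left(\frac{29}{21} - \frac{11}{2}\right) = -18 + \frac{2637}{1274} \left(- \frac{173}{42}\right) = -18 - \frac{152067}{17836} = - \frac{473115}{17836} \approx -26.526$)
$L + J = - \frac{473115}{17836} + 29180 = \frac{519981365}{17836}$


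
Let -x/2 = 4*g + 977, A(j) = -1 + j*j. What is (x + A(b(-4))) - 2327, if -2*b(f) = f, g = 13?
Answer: -4382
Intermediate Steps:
b(f) = -f/2
A(j) = -1 + j²
x = -2058 (x = -2*(4*13 + 977) = -2*(52 + 977) = -2*1029 = -2058)
(x + A(b(-4))) - 2327 = (-2058 + (-1 + (-½*(-4))²)) - 2327 = (-2058 + (-1 + 2²)) - 2327 = (-2058 + (-1 + 4)) - 2327 = (-2058 + 3) - 2327 = -2055 - 2327 = -4382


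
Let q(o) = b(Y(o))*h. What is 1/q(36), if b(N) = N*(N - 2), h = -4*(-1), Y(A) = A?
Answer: 1/4896 ≈ 0.00020425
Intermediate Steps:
h = 4
b(N) = N*(-2 + N)
q(o) = 4*o*(-2 + o) (q(o) = (o*(-2 + o))*4 = 4*o*(-2 + o))
1/q(36) = 1/(4*36*(-2 + 36)) = 1/(4*36*34) = 1/4896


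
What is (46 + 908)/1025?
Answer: 954/1025 ≈ 0.93073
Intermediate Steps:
(46 + 908)/1025 = (1/1025)*954 = 954/1025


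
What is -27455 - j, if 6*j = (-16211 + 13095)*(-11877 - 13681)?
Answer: -39901729/3 ≈ -1.3301e+7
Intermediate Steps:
j = 39819364/3 (j = ((-16211 + 13095)*(-11877 - 13681))/6 = (-3116*(-25558))/6 = (1/6)*79638728 = 39819364/3 ≈ 1.3273e+7)
-27455 - j = -27455 - 1*39819364/3 = -27455 - 39819364/3 = -39901729/3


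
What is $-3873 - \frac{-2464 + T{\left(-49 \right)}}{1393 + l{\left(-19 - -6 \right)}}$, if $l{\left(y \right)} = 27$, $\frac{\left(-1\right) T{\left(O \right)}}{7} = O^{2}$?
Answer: $- \frac{5480389}{1420} \approx -3859.4$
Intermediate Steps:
$T{\left(O \right)} = - 7 O^{2}$
$-3873 - \frac{-2464 + T{\left(-49 \right)}}{1393 + l{\left(-19 - -6 \right)}} = -3873 - \frac{-2464 - 7 \left(-49\right)^{2}}{1393 + 27} = -3873 - \frac{-2464 - 16807}{1420} = -3873 - \left(-2464 - 16807\right) \frac{1}{1420} = -3873 - \left(-19271\right) \frac{1}{1420} = -3873 - - \frac{19271}{1420} = -3873 + \frac{19271}{1420} = - \frac{5480389}{1420}$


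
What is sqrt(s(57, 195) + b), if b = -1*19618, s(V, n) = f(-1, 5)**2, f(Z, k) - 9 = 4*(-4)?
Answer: I*sqrt(19569) ≈ 139.89*I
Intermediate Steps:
f(Z, k) = -7 (f(Z, k) = 9 + 4*(-4) = 9 - 16 = -7)
s(V, n) = 49 (s(V, n) = (-7)**2 = 49)
b = -19618
sqrt(s(57, 195) + b) = sqrt(49 - 19618) = sqrt(-19569) = I*sqrt(19569)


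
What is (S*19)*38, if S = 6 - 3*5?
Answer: -6498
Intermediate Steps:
S = -9 (S = 6 - 15 = -9)
(S*19)*38 = -9*19*38 = -171*38 = -6498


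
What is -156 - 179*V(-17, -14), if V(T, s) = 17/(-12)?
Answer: 1171/12 ≈ 97.583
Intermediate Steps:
V(T, s) = -17/12 (V(T, s) = 17*(-1/12) = -17/12)
-156 - 179*V(-17, -14) = -156 - 179*(-17/12) = -156 + 3043/12 = 1171/12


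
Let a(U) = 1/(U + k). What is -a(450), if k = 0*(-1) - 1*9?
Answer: -1/441 ≈ -0.0022676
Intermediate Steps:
k = -9 (k = 0 - 9 = -9)
a(U) = 1/(-9 + U) (a(U) = 1/(U - 9) = 1/(-9 + U))
-a(450) = -1/(-9 + 450) = -1/441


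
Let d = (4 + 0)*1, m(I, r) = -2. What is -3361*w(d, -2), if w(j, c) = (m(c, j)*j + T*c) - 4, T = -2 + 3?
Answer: 47054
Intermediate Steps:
T = 1
d = 4 (d = 4*1 = 4)
w(j, c) = -4 + c - 2*j (w(j, c) = (-2*j + 1*c) - 4 = (-2*j + c) - 4 = (c - 2*j) - 4 = -4 + c - 2*j)
-3361*w(d, -2) = -3361*(-4 - 2 - 2*4) = -3361*(-4 - 2 - 8) = -3361*(-14) = 47054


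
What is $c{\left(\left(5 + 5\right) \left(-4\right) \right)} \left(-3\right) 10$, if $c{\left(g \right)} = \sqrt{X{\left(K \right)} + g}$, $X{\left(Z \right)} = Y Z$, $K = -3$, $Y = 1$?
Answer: $- 30 i \sqrt{43} \approx - 196.72 i$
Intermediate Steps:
$X{\left(Z \right)} = Z$ ($X{\left(Z \right)} = 1 Z = Z$)
$c{\left(g \right)} = \sqrt{-3 + g}$
$c{\left(\left(5 + 5\right) \left(-4\right) \right)} \left(-3\right) 10 = \sqrt{-3 + \left(5 + 5\right) \left(-4\right)} \left(-3\right) 10 = \sqrt{-3 + 10 \left(-4\right)} \left(-3\right) 10 = \sqrt{-3 - 40} \left(-3\right) 10 = \sqrt{-43} \left(-3\right) 10 = i \sqrt{43} \left(-3\right) 10 = - 3 i \sqrt{43} \cdot 10 = - 30 i \sqrt{43}$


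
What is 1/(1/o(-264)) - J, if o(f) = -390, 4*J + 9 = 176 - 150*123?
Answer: 16723/4 ≈ 4180.8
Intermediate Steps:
J = -18283/4 (J = -9/4 + (176 - 150*123)/4 = -9/4 + (176 - 18450)/4 = -9/4 + (¼)*(-18274) = -9/4 - 9137/2 = -18283/4 ≈ -4570.8)
1/(1/o(-264)) - J = 1/(1/(-390)) - 1*(-18283/4) = 1/(-1/390) + 18283/4 = -390 + 18283/4 = 16723/4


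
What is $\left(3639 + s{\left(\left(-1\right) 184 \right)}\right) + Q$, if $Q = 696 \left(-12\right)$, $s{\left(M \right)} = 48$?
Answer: $-4665$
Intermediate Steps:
$Q = -8352$
$\left(3639 + s{\left(\left(-1\right) 184 \right)}\right) + Q = \left(3639 + 48\right) - 8352 = 3687 - 8352 = -4665$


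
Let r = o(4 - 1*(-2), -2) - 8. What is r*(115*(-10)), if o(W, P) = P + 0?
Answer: 11500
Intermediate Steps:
o(W, P) = P
r = -10 (r = -2 - 8 = -10)
r*(115*(-10)) = -1150*(-10) = -10*(-1150) = 11500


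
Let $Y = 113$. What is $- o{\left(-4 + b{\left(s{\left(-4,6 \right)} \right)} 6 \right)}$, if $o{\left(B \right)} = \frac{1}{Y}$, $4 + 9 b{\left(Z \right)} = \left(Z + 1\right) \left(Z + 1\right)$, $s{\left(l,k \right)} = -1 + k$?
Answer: $- \frac{1}{113} \approx -0.0088496$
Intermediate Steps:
$b{\left(Z \right)} = - \frac{4}{9} + \frac{\left(1 + Z\right)^{2}}{9}$ ($b{\left(Z \right)} = - \frac{4}{9} + \frac{\left(Z + 1\right) \left(Z + 1\right)}{9} = - \frac{4}{9} + \frac{\left(1 + Z\right) \left(1 + Z\right)}{9} = - \frac{4}{9} + \frac{\left(1 + Z\right)^{2}}{9}$)
$o{\left(B \right)} = \frac{1}{113}$
$- o{\left(-4 + b{\left(s{\left(-4,6 \right)} \right)} 6 \right)} = \left(-1\right) \frac{1}{113} = - \frac{1}{113}$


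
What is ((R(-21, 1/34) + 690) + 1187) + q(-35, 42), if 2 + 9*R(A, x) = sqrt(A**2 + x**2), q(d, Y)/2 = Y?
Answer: 17647/9 + sqrt(509797)/306 ≈ 1963.1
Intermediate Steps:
q(d, Y) = 2*Y
R(A, x) = -2/9 + sqrt(A**2 + x**2)/9
((R(-21, 1/34) + 690) + 1187) + q(-35, 42) = (((-2/9 + sqrt((-21)**2 + (1/34)**2)/9) + 690) + 1187) + 2*42 = (((-2/9 + sqrt(441 + (1/34)**2)/9) + 690) + 1187) + 84 = (((-2/9 + sqrt(441 + 1/1156)/9) + 690) + 1187) + 84 = (((-2/9 + sqrt(509797/1156)/9) + 690) + 1187) + 84 = (((-2/9 + (sqrt(509797)/34)/9) + 690) + 1187) + 84 = (((-2/9 + sqrt(509797)/306) + 690) + 1187) + 84 = ((6208/9 + sqrt(509797)/306) + 1187) + 84 = (16891/9 + sqrt(509797)/306) + 84 = 17647/9 + sqrt(509797)/306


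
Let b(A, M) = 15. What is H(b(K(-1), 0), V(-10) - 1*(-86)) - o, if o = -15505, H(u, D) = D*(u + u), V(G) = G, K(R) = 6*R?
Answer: 17785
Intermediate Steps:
H(u, D) = 2*D*u (H(u, D) = D*(2*u) = 2*D*u)
H(b(K(-1), 0), V(-10) - 1*(-86)) - o = 2*(-10 - 1*(-86))*15 - 1*(-15505) = 2*(-10 + 86)*15 + 15505 = 2*76*15 + 15505 = 2280 + 15505 = 17785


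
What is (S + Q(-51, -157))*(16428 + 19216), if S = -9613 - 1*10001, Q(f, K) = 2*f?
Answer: -702757104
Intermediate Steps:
S = -19614 (S = -9613 - 10001 = -19614)
(S + Q(-51, -157))*(16428 + 19216) = (-19614 + 2*(-51))*(16428 + 19216) = (-19614 - 102)*35644 = -19716*35644 = -702757104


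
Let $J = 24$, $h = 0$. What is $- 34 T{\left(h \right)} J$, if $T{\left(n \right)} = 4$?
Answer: $-3264$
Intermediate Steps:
$- 34 T{\left(h \right)} J = \left(-34\right) 4 \cdot 24 = \left(-136\right) 24 = -3264$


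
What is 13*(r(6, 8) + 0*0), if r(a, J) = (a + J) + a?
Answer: 260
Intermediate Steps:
r(a, J) = J + 2*a (r(a, J) = (J + a) + a = J + 2*a)
13*(r(6, 8) + 0*0) = 13*((8 + 2*6) + 0*0) = 13*((8 + 12) + 0) = 13*(20 + 0) = 13*20 = 260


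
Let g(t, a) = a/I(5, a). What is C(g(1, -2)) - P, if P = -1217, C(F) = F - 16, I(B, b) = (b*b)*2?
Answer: 4803/4 ≈ 1200.8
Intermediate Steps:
I(B, b) = 2*b² (I(B, b) = b²*2 = 2*b²)
g(t, a) = 1/(2*a) (g(t, a) = a/((2*a²)) = a*(1/(2*a²)) = 1/(2*a))
C(F) = -16 + F
C(g(1, -2)) - P = (-16 + (½)/(-2)) - 1*(-1217) = (-16 + (½)*(-½)) + 1217 = (-16 - ¼) + 1217 = -65/4 + 1217 = 4803/4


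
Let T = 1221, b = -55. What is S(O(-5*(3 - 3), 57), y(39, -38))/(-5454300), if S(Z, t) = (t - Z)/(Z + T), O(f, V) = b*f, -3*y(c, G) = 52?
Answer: 13/4994775225 ≈ 2.6027e-9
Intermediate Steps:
y(c, G) = -52/3 (y(c, G) = -⅓*52 = -52/3)
O(f, V) = -55*f
S(Z, t) = (t - Z)/(1221 + Z) (S(Z, t) = (t - Z)/(Z + 1221) = (t - Z)/(1221 + Z))
S(O(-5*(3 - 3), 57), y(39, -38))/(-5454300) = ((-52/3 - (-55)*(-5*(3 - 3)))/(1221 - (-275)*(3 - 3)))/(-5454300) = ((-52/3 - (-55)*(-5*0))/(1221 - (-275)*0))*(-1/5454300) = ((-52/3 - (-55)*0)/(1221 - 55*0))*(-1/5454300) = ((-52/3 - 1*0)/(1221 + 0))*(-1/5454300) = ((-52/3 + 0)/1221)*(-1/5454300) = ((1/1221)*(-52/3))*(-1/5454300) = -52/3663*(-1/5454300) = 13/4994775225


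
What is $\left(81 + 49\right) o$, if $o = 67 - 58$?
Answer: $1170$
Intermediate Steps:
$o = 9$ ($o = 67 - 58 = 9$)
$\left(81 + 49\right) o = \left(81 + 49\right) 9 = 130 \cdot 9 = 1170$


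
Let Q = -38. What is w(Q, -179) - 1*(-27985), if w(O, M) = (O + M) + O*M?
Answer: 34570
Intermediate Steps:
w(O, M) = M + O + M*O (w(O, M) = (M + O) + M*O = M + O + M*O)
w(Q, -179) - 1*(-27985) = (-179 - 38 - 179*(-38)) - 1*(-27985) = (-179 - 38 + 6802) + 27985 = 6585 + 27985 = 34570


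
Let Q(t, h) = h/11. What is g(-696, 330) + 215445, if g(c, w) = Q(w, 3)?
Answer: 2369898/11 ≈ 2.1545e+5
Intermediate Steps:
Q(t, h) = h/11 (Q(t, h) = h*(1/11) = h/11)
g(c, w) = 3/11 (g(c, w) = (1/11)*3 = 3/11)
g(-696, 330) + 215445 = 3/11 + 215445 = 2369898/11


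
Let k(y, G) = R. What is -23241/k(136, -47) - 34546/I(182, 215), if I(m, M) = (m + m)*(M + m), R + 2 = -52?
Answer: 139860206/325143 ≈ 430.15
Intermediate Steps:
R = -54 (R = -2 - 52 = -54)
k(y, G) = -54
I(m, M) = 2*m*(M + m) (I(m, M) = (2*m)*(M + m) = 2*m*(M + m))
-23241/k(136, -47) - 34546/I(182, 215) = -23241/(-54) - 34546*1/(364*(215 + 182)) = -23241*(-1/54) - 34546/(2*182*397) = 7747/18 - 34546/144508 = 7747/18 - 34546*1/144508 = 7747/18 - 17273/72254 = 139860206/325143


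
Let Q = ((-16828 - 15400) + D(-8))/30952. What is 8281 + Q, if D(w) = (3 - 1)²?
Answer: 604437/73 ≈ 8280.0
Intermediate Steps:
D(w) = 4 (D(w) = 2² = 4)
Q = -76/73 (Q = ((-16828 - 15400) + 4)/30952 = (-32228 + 4)*(1/30952) = -32224*1/30952 = -76/73 ≈ -1.0411)
8281 + Q = 8281 - 76/73 = 604437/73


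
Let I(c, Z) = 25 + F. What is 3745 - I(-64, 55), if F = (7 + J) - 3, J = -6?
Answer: 3722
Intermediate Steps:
F = -2 (F = (7 - 6) - 3 = 1 - 3 = -2)
I(c, Z) = 23 (I(c, Z) = 25 - 2 = 23)
3745 - I(-64, 55) = 3745 - 1*23 = 3745 - 23 = 3722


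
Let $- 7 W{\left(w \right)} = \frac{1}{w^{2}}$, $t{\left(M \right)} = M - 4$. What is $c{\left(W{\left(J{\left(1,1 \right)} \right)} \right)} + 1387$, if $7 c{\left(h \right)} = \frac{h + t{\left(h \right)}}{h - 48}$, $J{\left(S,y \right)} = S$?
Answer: $\frac{3271963}{2359} \approx 1387.0$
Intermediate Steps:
$t{\left(M \right)} = -4 + M$
$W{\left(w \right)} = - \frac{1}{7 w^{2}}$
$c{\left(h \right)} = \frac{-4 + 2 h}{7 \left(-48 + h\right)}$ ($c{\left(h \right)} = \frac{\left(h + \left(-4 + h\right)\right) \frac{1}{h - 48}}{7} = \frac{\left(-4 + 2 h\right) \frac{1}{-48 + h}}{7} = \frac{\frac{1}{-48 + h} \left(-4 + 2 h\right)}{7} = \frac{-4 + 2 h}{7 \left(-48 + h\right)}$)
$c{\left(W{\left(J{\left(1,1 \right)} \right)} \right)} + 1387 = \frac{2 \left(-2 - \frac{1}{7 \cdot 1}\right)}{7 \left(-48 - \frac{1}{7 \cdot 1}\right)} + 1387 = \frac{2 \left(-2 - \frac{1}{7}\right)}{7 \left(-48 - \frac{1}{7}\right)} + 1387 = \frac{2}{7} \frac{1}{- \frac{337}{7}} \left(- \frac{15}{7}\right) + 1387 = \frac{2}{7} \left(- \frac{7}{337}\right) \left(- \frac{15}{7}\right) + 1387 = \frac{30}{2359} + 1387 = \frac{3271963}{2359}$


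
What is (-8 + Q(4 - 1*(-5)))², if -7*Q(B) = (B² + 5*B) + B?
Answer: 36481/49 ≈ 744.51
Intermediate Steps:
Q(B) = -6*B/7 - B²/7 (Q(B) = -((B² + 5*B) + B)/7 = -(B² + 6*B)/7 = -6*B/7 - B²/7)
(-8 + Q(4 - 1*(-5)))² = (-8 - (4 - 1*(-5))*(6 + (4 - 1*(-5)))/7)² = (-8 - (4 + 5)*(6 + (4 + 5))/7)² = (-8 - ⅐*9*(6 + 9))² = (-8 - ⅐*9*15)² = (-8 - 135/7)² = (-191/7)² = 36481/49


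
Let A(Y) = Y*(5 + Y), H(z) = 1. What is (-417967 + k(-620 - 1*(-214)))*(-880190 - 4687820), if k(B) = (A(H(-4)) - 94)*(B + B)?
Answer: 1929376713110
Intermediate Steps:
k(B) = -176*B (k(B) = (1*(5 + 1) - 94)*(B + B) = (1*6 - 94)*(2*B) = (6 - 94)*(2*B) = -176*B)
(-417967 + k(-620 - 1*(-214)))*(-880190 - 4687820) = (-417967 - 176*(-620 - 1*(-214)))*(-880190 - 4687820) = (-417967 - 176*(-620 + 214))*(-5568010) = (-417967 - 176*(-406))*(-5568010) = (-417967 + 71456)*(-5568010) = -346511*(-5568010) = 1929376713110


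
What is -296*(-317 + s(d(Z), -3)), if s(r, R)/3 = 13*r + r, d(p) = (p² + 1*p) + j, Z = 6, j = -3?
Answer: -391016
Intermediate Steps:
d(p) = -3 + p + p² (d(p) = (p² + 1*p) - 3 = (p² + p) - 3 = (p + p²) - 3 = -3 + p + p²)
s(r, R) = 42*r (s(r, R) = 3*(13*r + r) = 3*(14*r) = 42*r)
-296*(-317 + s(d(Z), -3)) = -296*(-317 + 42*(-3 + 6 + 6²)) = -296*(-317 + 42*(-3 + 6 + 36)) = -296*(-317 + 42*39) = -296*(-317 + 1638) = -296*1321 = -391016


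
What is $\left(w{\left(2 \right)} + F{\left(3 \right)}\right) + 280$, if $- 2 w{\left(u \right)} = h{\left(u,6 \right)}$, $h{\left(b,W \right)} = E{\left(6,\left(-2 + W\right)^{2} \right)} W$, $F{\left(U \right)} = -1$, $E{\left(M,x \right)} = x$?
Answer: $231$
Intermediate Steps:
$h{\left(b,W \right)} = W \left(-2 + W\right)^{2}$ ($h{\left(b,W \right)} = \left(-2 + W\right)^{2} W = W \left(-2 + W\right)^{2}$)
$w{\left(u \right)} = -48$ ($w{\left(u \right)} = - \frac{6 \left(-2 + 6\right)^{2}}{2} = - \frac{6 \cdot 4^{2}}{2} = - \frac{6 \cdot 16}{2} = \left(- \frac{1}{2}\right) 96 = -48$)
$\left(w{\left(2 \right)} + F{\left(3 \right)}\right) + 280 = \left(-48 - 1\right) + 280 = -49 + 280 = 231$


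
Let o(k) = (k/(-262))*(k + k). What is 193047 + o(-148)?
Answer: 25267253/131 ≈ 1.9288e+5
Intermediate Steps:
o(k) = -k²/131 (o(k) = (k*(-1/262))*(2*k) = (-k/262)*(2*k) = -k²/131)
193047 + o(-148) = 193047 - 1/131*(-148)² = 193047 - 1/131*21904 = 193047 - 21904/131 = 25267253/131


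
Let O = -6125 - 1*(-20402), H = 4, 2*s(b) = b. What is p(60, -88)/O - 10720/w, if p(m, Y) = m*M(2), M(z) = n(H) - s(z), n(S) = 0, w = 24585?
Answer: -10301636/23400003 ≈ -0.44024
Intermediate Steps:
s(b) = b/2
M(z) = -z/2 (M(z) = 0 - z/2 = -z/2)
p(m, Y) = -m (p(m, Y) = m*(-½*2) = m*(-1) = -m)
O = 14277 (O = -6125 + 20402 = 14277)
p(60, -88)/O - 10720/w = -1*60/14277 - 10720/24585 = -60*1/14277 - 10720*1/24585 = -20/4759 - 2144/4917 = -10301636/23400003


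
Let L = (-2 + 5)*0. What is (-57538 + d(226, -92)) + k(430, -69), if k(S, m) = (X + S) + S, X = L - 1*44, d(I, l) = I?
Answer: -56496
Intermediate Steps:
L = 0 (L = 3*0 = 0)
X = -44 (X = 0 - 1*44 = 0 - 44 = -44)
k(S, m) = -44 + 2*S (k(S, m) = (-44 + S) + S = -44 + 2*S)
(-57538 + d(226, -92)) + k(430, -69) = (-57538 + 226) + (-44 + 2*430) = -57312 + (-44 + 860) = -57312 + 816 = -56496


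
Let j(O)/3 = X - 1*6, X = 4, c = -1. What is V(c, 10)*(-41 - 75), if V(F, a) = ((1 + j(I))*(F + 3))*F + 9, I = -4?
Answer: -2204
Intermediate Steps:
j(O) = -6 (j(O) = 3*(4 - 1*6) = 3*(4 - 6) = 3*(-2) = -6)
V(F, a) = 9 + F*(-15 - 5*F) (V(F, a) = ((1 - 6)*(F + 3))*F + 9 = (-5*(3 + F))*F + 9 = (-15 - 5*F)*F + 9 = F*(-15 - 5*F) + 9 = 9 + F*(-15 - 5*F))
V(c, 10)*(-41 - 75) = (9 - 15*(-1) - 5*(-1)**2)*(-41 - 75) = (9 + 15 - 5*1)*(-116) = (9 + 15 - 5)*(-116) = 19*(-116) = -2204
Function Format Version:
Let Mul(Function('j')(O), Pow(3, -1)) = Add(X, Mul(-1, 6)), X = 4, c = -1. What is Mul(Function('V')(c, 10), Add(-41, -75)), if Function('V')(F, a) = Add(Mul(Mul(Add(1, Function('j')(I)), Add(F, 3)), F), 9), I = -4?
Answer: -2204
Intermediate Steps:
Function('j')(O) = -6 (Function('j')(O) = Mul(3, Add(4, Mul(-1, 6))) = Mul(3, Add(4, -6)) = Mul(3, -2) = -6)
Function('V')(F, a) = Add(9, Mul(F, Add(-15, Mul(-5, F)))) (Function('V')(F, a) = Add(Mul(Mul(Add(1, -6), Add(F, 3)), F), 9) = Add(Mul(Mul(-5, Add(3, F)), F), 9) = Add(Mul(Add(-15, Mul(-5, F)), F), 9) = Add(Mul(F, Add(-15, Mul(-5, F))), 9) = Add(9, Mul(F, Add(-15, Mul(-5, F)))))
Mul(Function('V')(c, 10), Add(-41, -75)) = Mul(Add(9, Mul(-15, -1), Mul(-5, Pow(-1, 2))), Add(-41, -75)) = Mul(Add(9, 15, Mul(-5, 1)), -116) = Mul(Add(9, 15, -5), -116) = Mul(19, -116) = -2204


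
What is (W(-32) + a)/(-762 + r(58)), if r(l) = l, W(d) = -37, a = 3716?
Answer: -3679/704 ≈ -5.2259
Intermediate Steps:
(W(-32) + a)/(-762 + r(58)) = (-37 + 3716)/(-762 + 58) = 3679/(-704) = 3679*(-1/704) = -3679/704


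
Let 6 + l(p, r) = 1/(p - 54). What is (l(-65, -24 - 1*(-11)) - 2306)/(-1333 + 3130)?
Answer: -275129/213843 ≈ -1.2866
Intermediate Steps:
l(p, r) = -6 + 1/(-54 + p) (l(p, r) = -6 + 1/(p - 54) = -6 + 1/(-54 + p))
(l(-65, -24 - 1*(-11)) - 2306)/(-1333 + 3130) = ((325 - 6*(-65))/(-54 - 65) - 2306)/(-1333 + 3130) = ((325 + 390)/(-119) - 2306)/1797 = (-1/119*715 - 2306)*(1/1797) = (-715/119 - 2306)*(1/1797) = -275129/119*1/1797 = -275129/213843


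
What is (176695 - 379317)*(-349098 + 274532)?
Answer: 15108712052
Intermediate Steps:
(176695 - 379317)*(-349098 + 274532) = -202622*(-74566) = 15108712052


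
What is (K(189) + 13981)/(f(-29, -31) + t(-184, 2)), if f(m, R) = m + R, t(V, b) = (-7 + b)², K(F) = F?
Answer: -2834/7 ≈ -404.86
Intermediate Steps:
f(m, R) = R + m
(K(189) + 13981)/(f(-29, -31) + t(-184, 2)) = (189 + 13981)/((-31 - 29) + (-7 + 2)²) = 14170/(-60 + (-5)²) = 14170/(-60 + 25) = 14170/(-35) = 14170*(-1/35) = -2834/7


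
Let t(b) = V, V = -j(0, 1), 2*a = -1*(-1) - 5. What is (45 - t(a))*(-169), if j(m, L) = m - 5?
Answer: -6760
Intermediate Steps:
j(m, L) = -5 + m
a = -2 (a = (-1*(-1) - 5)/2 = (1 - 5)/2 = (½)*(-4) = -2)
V = 5 (V = -(-5 + 0) = -1*(-5) = 5)
t(b) = 5
(45 - t(a))*(-169) = (45 - 1*5)*(-169) = (45 - 5)*(-169) = 40*(-169) = -6760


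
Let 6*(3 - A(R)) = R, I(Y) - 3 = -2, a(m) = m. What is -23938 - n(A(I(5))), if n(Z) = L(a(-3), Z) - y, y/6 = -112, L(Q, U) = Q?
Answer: -24607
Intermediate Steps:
I(Y) = 1 (I(Y) = 3 - 2 = 1)
y = -672 (y = 6*(-112) = -672)
A(R) = 3 - R/6
n(Z) = 669 (n(Z) = -3 - 1*(-672) = -3 + 672 = 669)
-23938 - n(A(I(5))) = -23938 - 1*669 = -23938 - 669 = -24607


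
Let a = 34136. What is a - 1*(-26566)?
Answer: 60702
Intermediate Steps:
a - 1*(-26566) = 34136 - 1*(-26566) = 34136 + 26566 = 60702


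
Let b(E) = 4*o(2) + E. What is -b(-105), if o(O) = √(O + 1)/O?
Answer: 105 - 2*√3 ≈ 101.54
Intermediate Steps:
o(O) = √(1 + O)/O
b(E) = E + 2*√3 (b(E) = 4*(√(1 + 2)/2) + E = 4*(√3/2) + E = 2*√3 + E = E + 2*√3)
-b(-105) = -(-105 + 2*√3) = 105 - 2*√3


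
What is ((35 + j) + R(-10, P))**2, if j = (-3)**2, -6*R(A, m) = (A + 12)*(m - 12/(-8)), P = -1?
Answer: 69169/36 ≈ 1921.4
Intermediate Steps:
R(A, m) = -(12 + A)*(3/2 + m)/6 (R(A, m) = -(A + 12)*(m - 12/(-8))/6 = -(12 + A)*(m - 12*(-1/8))/6 = -(12 + A)*(m + 3/2)/6 = -(12 + A)*(3/2 + m)/6)
j = 9
((35 + j) + R(-10, P))**2 = ((35 + 9) + (-3 - 2*(-1) - 1/4*(-10) - 1/6*(-10)*(-1)))**2 = (44 + (-3 + 2 + 5/2 - 5/3))**2 = (44 - 1/6)**2 = (263/6)**2 = 69169/36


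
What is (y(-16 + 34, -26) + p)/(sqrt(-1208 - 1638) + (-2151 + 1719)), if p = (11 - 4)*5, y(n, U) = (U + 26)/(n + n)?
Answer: -1512/18947 - 7*I*sqrt(2846)/37894 ≈ -0.079802 - 0.0098547*I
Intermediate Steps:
y(n, U) = (26 + U)/(2*n) (y(n, U) = (26 + U)/((2*n)) = (26 + U)*(1/(2*n)) = (26 + U)/(2*n))
p = 35 (p = 7*5 = 35)
(y(-16 + 34, -26) + p)/(sqrt(-1208 - 1638) + (-2151 + 1719)) = ((26 - 26)/(2*(-16 + 34)) + 35)/(sqrt(-1208 - 1638) + (-2151 + 1719)) = ((1/2)*0/18 + 35)/(sqrt(-2846) - 432) = ((1/2)*(1/18)*0 + 35)/(I*sqrt(2846) - 432) = (0 + 35)/(-432 + I*sqrt(2846)) = 35/(-432 + I*sqrt(2846))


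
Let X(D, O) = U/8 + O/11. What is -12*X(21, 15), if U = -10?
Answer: -15/11 ≈ -1.3636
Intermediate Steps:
X(D, O) = -5/4 + O/11 (X(D, O) = -10/8 + O/11 = -10*⅛ + O*(1/11) = -5/4 + O/11)
-12*X(21, 15) = -12*(-5/4 + (1/11)*15) = -12*(-5/4 + 15/11) = -12*5/44 = -15/11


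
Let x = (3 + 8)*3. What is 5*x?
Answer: 165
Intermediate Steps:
x = 33 (x = 11*3 = 33)
5*x = 5*33 = 165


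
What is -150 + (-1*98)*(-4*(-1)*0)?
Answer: -150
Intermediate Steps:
-150 + (-1*98)*(-4*(-1)*0) = -150 - 392*0 = -150 - 98*0 = -150 + 0 = -150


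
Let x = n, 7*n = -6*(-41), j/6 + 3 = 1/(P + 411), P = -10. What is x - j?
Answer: 149130/2807 ≈ 53.128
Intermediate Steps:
j = -7212/401 (j = -18 + 6/(-10 + 411) = -18 + 6/401 = -7212/401 ≈ -17.985)
n = 246/7 (n = (-6*(-41))/7 = (1/7)*246 = 246/7 ≈ 35.143)
x = 246/7 ≈ 35.143
x - j = 246/7 - 1*(-7212/401) = 246/7 + 7212/401 = 149130/2807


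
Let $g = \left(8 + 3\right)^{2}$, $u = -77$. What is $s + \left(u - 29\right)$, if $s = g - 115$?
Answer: $-100$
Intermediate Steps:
$g = 121$ ($g = 11^{2} = 121$)
$s = 6$ ($s = 121 - 115 = 6$)
$s + \left(u - 29\right) = 6 - 106 = -100$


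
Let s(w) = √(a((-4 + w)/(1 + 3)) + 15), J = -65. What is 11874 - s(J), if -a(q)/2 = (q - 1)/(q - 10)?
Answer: 11874 - √162301/109 ≈ 11870.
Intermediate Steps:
a(q) = -2*(-1 + q)/(-10 + q) (a(q) = -2*(q - 1)/(q - 10) = -2*(-1 + q)/(-10 + q))
s(w) = √(15 + 2*(2 - w/4)/(-11 + w/4)) (s(w) = √(2*(1 - (-4 + w)/(1 + 3))/(-10 + (-4 + w)/(1 + 3)) + 15) = √(2*(1 - (-4 + w)/4)/(-10 + (-4 + w)/4) + 15) = √(2*(1 - (-4 + w)/4)/(-10 + (-4 + w)*(¼)) + 15) = √(2*(1 - (-1 + w/4))/(-10 + (-1 + w/4)) + 15) = √(2*(1 + (1 - w/4))/(-11 + w/4) + 15) = √(2*(2 - w/4)/(-11 + w/4) + 15) = √(15 + 2*(2 - w/4)/(-11 + w/4)))
11874 - s(J) = 11874 - √((-644 + 13*(-65))/(-44 - 65)) = 11874 - √((-644 - 845)/(-109)) = 11874 - √(-1/109*(-1489)) = 11874 - √(1489/109) = 11874 - √162301/109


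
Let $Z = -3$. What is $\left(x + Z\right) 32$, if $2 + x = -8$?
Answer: $-416$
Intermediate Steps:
$x = -10$ ($x = -2 - 8 = -10$)
$\left(x + Z\right) 32 = \left(-10 - 3\right) 32 = \left(-13\right) 32 = -416$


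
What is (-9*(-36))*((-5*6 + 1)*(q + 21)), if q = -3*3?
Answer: -112752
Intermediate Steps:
q = -9
(-9*(-36))*((-5*6 + 1)*(q + 21)) = (-9*(-36))*((-5*6 + 1)*(-9 + 21)) = 324*((-30 + 1)*12) = 324*(-29*12) = 324*(-348) = -112752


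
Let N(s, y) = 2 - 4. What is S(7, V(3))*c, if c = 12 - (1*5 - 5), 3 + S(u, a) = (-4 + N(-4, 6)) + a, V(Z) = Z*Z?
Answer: 0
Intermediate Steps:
N(s, y) = -2
V(Z) = Z**2
S(u, a) = -9 + a (S(u, a) = -3 + ((-4 - 2) + a) = -3 + (-6 + a) = -9 + a)
c = 12 (c = 12 - (5 - 5) = 12 - 1*0 = 12 + 0 = 12)
S(7, V(3))*c = (-9 + 3**2)*12 = (-9 + 9)*12 = 0*12 = 0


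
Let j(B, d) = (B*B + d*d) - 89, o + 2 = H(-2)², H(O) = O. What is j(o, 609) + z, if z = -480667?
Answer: -109871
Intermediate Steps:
o = 2 (o = -2 + (-2)² = -2 + 4 = 2)
j(B, d) = -89 + B² + d² (j(B, d) = (B² + d²) - 89 = -89 + B² + d²)
j(o, 609) + z = (-89 + 2² + 609²) - 480667 = (-89 + 4 + 370881) - 480667 = 370796 - 480667 = -109871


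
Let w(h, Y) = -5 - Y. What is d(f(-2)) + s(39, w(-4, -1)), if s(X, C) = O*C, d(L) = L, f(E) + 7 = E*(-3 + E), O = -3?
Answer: 15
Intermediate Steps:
f(E) = -7 + E*(-3 + E)
s(X, C) = -3*C
d(f(-2)) + s(39, w(-4, -1)) = (-7 + (-2)² - 3*(-2)) - 3*(-5 - 1*(-1)) = (-7 + 4 + 6) - 3*(-5 + 1) = 3 - 3*(-4) = 3 + 12 = 15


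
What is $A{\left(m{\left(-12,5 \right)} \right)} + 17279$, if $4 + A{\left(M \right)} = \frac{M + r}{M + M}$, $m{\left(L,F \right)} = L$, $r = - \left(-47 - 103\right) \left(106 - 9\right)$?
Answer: $\frac{66677}{4} \approx 16669.0$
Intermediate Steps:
$r = 14550$ ($r = - \left(-150\right) 97 = \left(-1\right) \left(-14550\right) = 14550$)
$A{\left(M \right)} = -4 + \frac{14550 + M}{2 M}$ ($A{\left(M \right)} = -4 + \frac{M + 14550}{M + M} = -4 + \frac{14550 + M}{2 M}$)
$A{\left(m{\left(-12,5 \right)} \right)} + 17279 = \left(- \frac{7}{2} + \frac{7275}{-12}\right) + 17279 = \left(- \frac{7}{2} + 7275 \left(- \frac{1}{12}\right)\right) + 17279 = \left(- \frac{7}{2} - \frac{2425}{4}\right) + 17279 = - \frac{2439}{4} + 17279 = \frac{66677}{4}$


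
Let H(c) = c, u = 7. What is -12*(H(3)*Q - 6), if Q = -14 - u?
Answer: 828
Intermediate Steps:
Q = -21 (Q = -14 - 1*7 = -14 - 7 = -21)
-12*(H(3)*Q - 6) = -12*(3*(-21) - 6) = -12*(-63 - 6) = -12*(-69) = 828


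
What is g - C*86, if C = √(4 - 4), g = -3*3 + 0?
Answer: -9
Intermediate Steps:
g = -9 (g = -9 + 0 = -9)
C = 0 (C = √0 = 0)
g - C*86 = -9 - 1*0*86 = -9 + 0*86 = -9 + 0 = -9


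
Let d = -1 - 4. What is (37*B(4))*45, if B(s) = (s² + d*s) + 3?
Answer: -1665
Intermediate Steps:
d = -5
B(s) = 3 + s² - 5*s (B(s) = (s² - 5*s) + 3 = 3 + s² - 5*s)
(37*B(4))*45 = (37*(3 + 4² - 5*4))*45 = (37*(3 + 16 - 20))*45 = (37*(-1))*45 = -37*45 = -1665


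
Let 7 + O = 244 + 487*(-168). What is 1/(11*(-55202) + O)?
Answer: -1/688801 ≈ -1.4518e-6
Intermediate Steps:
O = -81579 (O = -7 + (244 + 487*(-168)) = -7 + (244 - 81816) = -7 - 81572 = -81579)
1/(11*(-55202) + O) = 1/(11*(-55202) - 81579) = 1/(-607222 - 81579) = 1/(-688801) = -1/688801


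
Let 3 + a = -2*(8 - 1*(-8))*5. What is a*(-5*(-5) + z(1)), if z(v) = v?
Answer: -4238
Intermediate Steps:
a = -163 (a = -3 - 2*(8 - 1*(-8))*5 = -3 - 2*(8 + 8)*5 = -3 - 2*16*5 = -3 - 32*5 = -3 - 160 = -163)
a*(-5*(-5) + z(1)) = -163*(-5*(-5) + 1) = -163*(25 + 1) = -163*26 = -4238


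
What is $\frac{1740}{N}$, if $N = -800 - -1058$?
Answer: $\frac{290}{43} \approx 6.7442$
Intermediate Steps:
$N = 258$ ($N = -800 + 1058 = 258$)
$\frac{1740}{N} = \frac{1740}{258} = 1740 \cdot \frac{1}{258} = \frac{290}{43}$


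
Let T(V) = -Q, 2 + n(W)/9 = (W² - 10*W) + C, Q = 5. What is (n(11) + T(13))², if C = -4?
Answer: 1600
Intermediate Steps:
n(W) = -54 - 90*W + 9*W² (n(W) = -18 + 9*((W² - 10*W) - 4) = -18 + 9*(-4 + W² - 10*W) = -18 + (-36 - 90*W + 9*W²) = -54 - 90*W + 9*W²)
T(V) = -5 (T(V) = -1*5 = -5)
(n(11) + T(13))² = ((-54 - 90*11 + 9*11²) - 5)² = ((-54 - 990 + 9*121) - 5)² = ((-54 - 990 + 1089) - 5)² = (45 - 5)² = 40² = 1600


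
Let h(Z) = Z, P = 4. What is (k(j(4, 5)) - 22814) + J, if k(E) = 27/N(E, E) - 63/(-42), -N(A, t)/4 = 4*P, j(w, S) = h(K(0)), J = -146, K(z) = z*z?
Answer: -1469371/64 ≈ -22959.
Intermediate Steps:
K(z) = z²
j(w, S) = 0 (j(w, S) = 0² = 0)
N(A, t) = -64 (N(A, t) = -16*4 = -4*16 = -64)
k(E) = 69/64 (k(E) = 27/(-64) - 63/(-42) = 27*(-1/64) - 63*(-1/42) = -27/64 + 3/2 = 69/64)
(k(j(4, 5)) - 22814) + J = (69/64 - 22814) - 146 = -1460027/64 - 146 = -1469371/64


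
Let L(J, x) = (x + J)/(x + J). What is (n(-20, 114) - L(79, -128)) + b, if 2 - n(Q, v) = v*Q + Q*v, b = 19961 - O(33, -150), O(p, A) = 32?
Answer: 24490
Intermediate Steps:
b = 19929 (b = 19961 - 1*32 = 19961 - 32 = 19929)
n(Q, v) = 2 - 2*Q*v (n(Q, v) = 2 - (v*Q + Q*v) = 2 - (Q*v + Q*v) = 2 - 2*Q*v)
L(J, x) = 1 (L(J, x) = (J + x)/(J + x) = 1)
(n(-20, 114) - L(79, -128)) + b = ((2 - 2*(-20)*114) - 1*1) + 19929 = ((2 + 4560) - 1) + 19929 = (4562 - 1) + 19929 = 4561 + 19929 = 24490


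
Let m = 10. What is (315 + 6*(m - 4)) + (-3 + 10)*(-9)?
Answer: 288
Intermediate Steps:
(315 + 6*(m - 4)) + (-3 + 10)*(-9) = (315 + 6*(10 - 4)) + (-3 + 10)*(-9) = (315 + 6*6) + 7*(-9) = (315 + 36) - 63 = 351 - 63 = 288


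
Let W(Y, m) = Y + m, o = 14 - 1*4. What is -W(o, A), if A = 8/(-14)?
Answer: -66/7 ≈ -9.4286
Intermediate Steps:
o = 10 (o = 14 - 4 = 10)
A = -4/7 (A = 8*(-1/14) = -4/7 ≈ -0.57143)
-W(o, A) = -(10 - 4/7) = -1*66/7 = -66/7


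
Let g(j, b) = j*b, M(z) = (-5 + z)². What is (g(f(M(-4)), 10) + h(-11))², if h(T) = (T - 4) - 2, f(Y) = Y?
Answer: 628849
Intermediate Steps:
g(j, b) = b*j
h(T) = -6 + T (h(T) = (-4 + T) - 2 = -6 + T)
(g(f(M(-4)), 10) + h(-11))² = (10*(-5 - 4)² + (-6 - 11))² = (10*(-9)² - 17)² = (10*81 - 17)² = (810 - 17)² = 793² = 628849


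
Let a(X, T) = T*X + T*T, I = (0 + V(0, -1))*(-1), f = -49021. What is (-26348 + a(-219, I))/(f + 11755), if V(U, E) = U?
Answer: 13174/18633 ≈ 0.70703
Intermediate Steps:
I = 0 (I = (0 + 0)*(-1) = 0*(-1) = 0)
a(X, T) = T**2 + T*X (a(X, T) = T*X + T**2 = T**2 + T*X)
(-26348 + a(-219, I))/(f + 11755) = (-26348 + 0*(0 - 219))/(-49021 + 11755) = (-26348 + 0*(-219))/(-37266) = (-26348 + 0)*(-1/37266) = -26348*(-1/37266) = 13174/18633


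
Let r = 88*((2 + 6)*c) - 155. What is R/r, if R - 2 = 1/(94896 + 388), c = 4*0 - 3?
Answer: -190569/216008828 ≈ -0.00088223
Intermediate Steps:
c = -3 (c = 0 - 3 = -3)
r = -2267 (r = 88*((2 + 6)*(-3)) - 155 = 88*(8*(-3)) - 155 = 88*(-24) - 155 = -2112 - 155 = -2267)
R = 190569/95284 (R = 2 + 1/(94896 + 388) = 2 + 1/95284 = 190569/95284 ≈ 2.0000)
R/r = (190569/95284)/(-2267) = (190569/95284)*(-1/2267) = -190569/216008828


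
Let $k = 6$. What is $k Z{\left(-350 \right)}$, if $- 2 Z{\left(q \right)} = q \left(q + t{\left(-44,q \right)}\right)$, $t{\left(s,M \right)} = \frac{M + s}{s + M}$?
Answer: $-366450$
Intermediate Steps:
$t{\left(s,M \right)} = 1$ ($t{\left(s,M \right)} = \frac{M + s}{M + s} = 1$)
$Z{\left(q \right)} = - \frac{q \left(1 + q\right)}{2}$ ($Z{\left(q \right)} = - \frac{q \left(q + 1\right)}{2} = - \frac{q \left(1 + q\right)}{2}$)
$k Z{\left(-350 \right)} = 6 \left(\left(- \frac{1}{2}\right) \left(-350\right) \left(1 - 350\right)\right) = 6 \left(\left(- \frac{1}{2}\right) \left(-350\right) \left(-349\right)\right) = 6 \left(-61075\right) = -366450$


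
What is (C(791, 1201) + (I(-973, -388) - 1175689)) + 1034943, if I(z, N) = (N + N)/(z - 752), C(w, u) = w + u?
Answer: -239349874/1725 ≈ -1.3875e+5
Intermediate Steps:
C(w, u) = u + w
I(z, N) = 2*N/(-752 + z) (I(z, N) = (2*N)/(-752 + z) = 2*N/(-752 + z))
(C(791, 1201) + (I(-973, -388) - 1175689)) + 1034943 = ((1201 + 791) + (2*(-388)/(-752 - 973) - 1175689)) + 1034943 = (1992 + (2*(-388)/(-1725) - 1175689)) + 1034943 = (1992 + (2*(-388)*(-1/1725) - 1175689)) + 1034943 = (1992 + (776/1725 - 1175689)) + 1034943 = (1992 - 2028062749/1725) + 1034943 = -2024626549/1725 + 1034943 = -239349874/1725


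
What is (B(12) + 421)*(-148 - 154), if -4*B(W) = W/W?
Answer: -254133/2 ≈ -1.2707e+5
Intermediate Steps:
B(W) = -¼ (B(W) = -W/(4*W) = -¼*1 = -¼)
(B(12) + 421)*(-148 - 154) = (-¼ + 421)*(-148 - 154) = (1683/4)*(-302) = -254133/2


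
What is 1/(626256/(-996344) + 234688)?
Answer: 124543/29228669302 ≈ 4.2610e-6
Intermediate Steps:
1/(626256/(-996344) + 234688) = 1/(626256*(-1/996344) + 234688) = 1/(-78282/124543 + 234688) = 1/(29228669302/124543) = 124543/29228669302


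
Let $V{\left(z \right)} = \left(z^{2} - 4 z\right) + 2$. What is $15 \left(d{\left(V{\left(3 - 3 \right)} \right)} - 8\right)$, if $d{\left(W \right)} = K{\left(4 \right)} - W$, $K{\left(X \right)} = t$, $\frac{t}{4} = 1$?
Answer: $-90$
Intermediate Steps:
$t = 4$ ($t = 4 \cdot 1 = 4$)
$K{\left(X \right)} = 4$
$V{\left(z \right)} = 2 + z^{2} - 4 z$
$d{\left(W \right)} = 4 - W$
$15 \left(d{\left(V{\left(3 - 3 \right)} \right)} - 8\right) = 15 \left(\left(4 - \left(2 + \left(3 - 3\right)^{2} - 4 \left(3 - 3\right)\right)\right) - 8\right) = 15 \left(\left(4 - \left(2 + 0^{2} - 0\right)\right) - 8\right) = 15 \left(\left(4 - \left(2 + 0 + 0\right)\right) - 8\right) = 15 \left(\left(4 - 2\right) - 8\right) = 15 \left(2 - 8\right) = 15 \left(-6\right) = -90$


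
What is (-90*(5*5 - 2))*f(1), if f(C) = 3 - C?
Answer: -4140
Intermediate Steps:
(-90*(5*5 - 2))*f(1) = (-90*(5*5 - 2))*(3 - 1*1) = (-90*(25 - 2))*(3 - 1) = -90*23*2 = -2070*2 = -4140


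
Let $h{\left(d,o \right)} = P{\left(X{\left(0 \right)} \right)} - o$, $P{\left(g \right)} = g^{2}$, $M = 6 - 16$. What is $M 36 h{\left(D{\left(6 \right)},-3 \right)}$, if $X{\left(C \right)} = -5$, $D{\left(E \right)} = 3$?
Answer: $-10080$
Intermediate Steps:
$M = -10$
$h{\left(d,o \right)} = 25 - o$ ($h{\left(d,o \right)} = \left(-5\right)^{2} - o = 25 - o$)
$M 36 h{\left(D{\left(6 \right)},-3 \right)} = \left(-10\right) 36 \left(25 - -3\right) = - 360 \left(25 + 3\right) = \left(-360\right) 28 = -10080$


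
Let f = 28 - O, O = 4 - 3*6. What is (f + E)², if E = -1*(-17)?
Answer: 3481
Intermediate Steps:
O = -14 (O = 4 - 18 = -14)
f = 42 (f = 28 - 1*(-14) = 28 + 14 = 42)
E = 17
(f + E)² = (42 + 17)² = 59² = 3481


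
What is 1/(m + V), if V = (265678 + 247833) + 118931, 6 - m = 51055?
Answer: 1/581393 ≈ 1.7200e-6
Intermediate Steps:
m = -51049 (m = 6 - 1*51055 = 6 - 51055 = -51049)
V = 632442 (V = 513511 + 118931 = 632442)
1/(m + V) = 1/(-51049 + 632442) = 1/581393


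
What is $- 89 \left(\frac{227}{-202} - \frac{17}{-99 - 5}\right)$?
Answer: $\frac{897743}{10504} \approx 85.467$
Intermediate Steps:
$- 89 \left(\frac{227}{-202} - \frac{17}{-99 - 5}\right) = - 89 \left(227 \left(- \frac{1}{202}\right) - \frac{17}{-99 - 5}\right) = - 89 \left(- \frac{227}{202} - \frac{17}{-104}\right) = - 89 \left(- \frac{227}{202} - - \frac{17}{104}\right) = - 89 \left(- \frac{227}{202} + \frac{17}{104}\right) = \left(-89\right) \left(- \frac{10087}{10504}\right) = \frac{897743}{10504}$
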